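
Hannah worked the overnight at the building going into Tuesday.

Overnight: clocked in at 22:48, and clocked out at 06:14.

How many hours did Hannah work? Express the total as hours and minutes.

7 h 26 min

Overnight: 22:48 → midnight = 1 h 12 min; midnight → 06:14 = 6 h 14 min; span 7 h 26 min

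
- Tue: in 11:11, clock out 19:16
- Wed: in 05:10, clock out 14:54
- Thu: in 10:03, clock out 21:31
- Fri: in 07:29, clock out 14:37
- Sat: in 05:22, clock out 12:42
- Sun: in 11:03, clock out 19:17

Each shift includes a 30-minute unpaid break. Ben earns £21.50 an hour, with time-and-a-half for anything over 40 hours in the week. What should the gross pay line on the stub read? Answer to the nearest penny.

£1149.71

Tue: 11:11–19:16 = 8 h 5 min; less 30 min break → 7 h 35 min
Wed: 05:10–14:54 = 9 h 44 min; less 30 min break → 9 h 14 min
Thu: 10:03–21:31 = 11 h 28 min; less 30 min break → 10 h 58 min
Fri: 07:29–14:37 = 7 h 8 min; less 30 min break → 6 h 38 min
Sat: 05:22–12:42 = 7 h 20 min; less 30 min break → 6 h 50 min
Sun: 11:03–19:17 = 8 h 14 min; less 30 min break → 7 h 44 min
Total worked: 48 h 59 min = 2939 min.
Regular 40 h 0 min = 2400 min at £21.50/h; overtime 8 h 59 min = 539 min at £32.25/h.
Pay = (2400 × £21.50 + 539 × £32.25) ÷ 60 = £1149.71.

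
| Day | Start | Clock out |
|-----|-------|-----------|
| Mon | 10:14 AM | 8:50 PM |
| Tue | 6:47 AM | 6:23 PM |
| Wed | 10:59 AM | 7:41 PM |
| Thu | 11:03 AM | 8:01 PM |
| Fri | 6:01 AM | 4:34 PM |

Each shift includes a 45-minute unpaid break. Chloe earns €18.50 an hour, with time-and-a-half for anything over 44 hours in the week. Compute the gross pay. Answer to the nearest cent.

Mon: 10:14 AM–8:50 PM = 10 h 36 min; less 45 min break → 9 h 51 min
Tue: 6:47 AM–6:23 PM = 11 h 36 min; less 45 min break → 10 h 51 min
Wed: 10:59 AM–7:41 PM = 8 h 42 min; less 45 min break → 7 h 57 min
Thu: 11:03 AM–8:01 PM = 8 h 58 min; less 45 min break → 8 h 13 min
Fri: 6:01 AM–4:34 PM = 10 h 33 min; less 45 min break → 9 h 48 min
Total worked: 46 h 40 min = 2800 min.
Regular 44 h 0 min = 2640 min at €18.50/h; overtime 2 h 40 min = 160 min at €27.75/h.
Pay = (2640 × €18.50 + 160 × €27.75) ÷ 60 = €888.00.

€888.00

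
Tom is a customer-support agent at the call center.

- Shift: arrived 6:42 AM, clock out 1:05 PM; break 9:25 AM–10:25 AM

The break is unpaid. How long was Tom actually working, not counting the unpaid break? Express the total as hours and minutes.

5 h 23 min

Shift: 6:42 AM–1:05 PM = 6 h 23 min; less 60 min break → 5 h 23 min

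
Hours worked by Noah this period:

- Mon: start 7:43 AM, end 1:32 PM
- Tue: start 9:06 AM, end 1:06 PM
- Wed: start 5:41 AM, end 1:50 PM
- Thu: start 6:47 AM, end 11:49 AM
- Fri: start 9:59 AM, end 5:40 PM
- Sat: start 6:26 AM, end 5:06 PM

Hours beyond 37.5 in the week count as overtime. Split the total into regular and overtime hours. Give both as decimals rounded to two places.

Mon: 7:43 AM–1:32 PM = 5 h 49 min
Tue: 9:06 AM–1:06 PM = 4 h 0 min
Wed: 5:41 AM–1:50 PM = 8 h 9 min
Thu: 6:47 AM–11:49 AM = 5 h 2 min
Fri: 9:59 AM–5:40 PM = 7 h 41 min
Sat: 6:26 AM–5:06 PM = 10 h 40 min
Total worked: 41 h 21 min = 41.35 h.
Threshold 37.5 h → overtime 3 h 51 min, regular 37 h 30 min.

Regular 37.50 hours, overtime 3.85 hours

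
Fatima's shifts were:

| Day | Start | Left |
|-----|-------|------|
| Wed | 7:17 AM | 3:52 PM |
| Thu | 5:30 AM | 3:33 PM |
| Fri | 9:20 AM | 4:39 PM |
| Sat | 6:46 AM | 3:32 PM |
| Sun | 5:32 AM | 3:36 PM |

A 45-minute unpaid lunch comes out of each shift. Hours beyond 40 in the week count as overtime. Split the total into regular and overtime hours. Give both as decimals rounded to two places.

Wed: 7:17 AM–3:52 PM = 8 h 35 min; less 45 min break → 7 h 50 min
Thu: 5:30 AM–3:33 PM = 10 h 3 min; less 45 min break → 9 h 18 min
Fri: 9:20 AM–4:39 PM = 7 h 19 min; less 45 min break → 6 h 34 min
Sat: 6:46 AM–3:32 PM = 8 h 46 min; less 45 min break → 8 h 1 min
Sun: 5:32 AM–3:36 PM = 10 h 4 min; less 45 min break → 9 h 19 min
Total worked: 41 h 2 min = 41.03 h.
Threshold 40 h → overtime 1 h 2 min, regular 40 h 0 min.

Regular 40.00 hours, overtime 1.03 hours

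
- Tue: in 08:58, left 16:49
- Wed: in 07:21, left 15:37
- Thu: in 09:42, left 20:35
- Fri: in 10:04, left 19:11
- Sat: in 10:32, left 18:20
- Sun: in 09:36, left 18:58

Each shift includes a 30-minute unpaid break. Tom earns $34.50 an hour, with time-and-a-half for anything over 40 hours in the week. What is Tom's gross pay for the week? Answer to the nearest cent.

$1912.16

Tue: 08:58–16:49 = 7 h 51 min; less 30 min break → 7 h 21 min
Wed: 07:21–15:37 = 8 h 16 min; less 30 min break → 7 h 46 min
Thu: 09:42–20:35 = 10 h 53 min; less 30 min break → 10 h 23 min
Fri: 10:04–19:11 = 9 h 7 min; less 30 min break → 8 h 37 min
Sat: 10:32–18:20 = 7 h 48 min; less 30 min break → 7 h 18 min
Sun: 09:36–18:58 = 9 h 22 min; less 30 min break → 8 h 52 min
Total worked: 50 h 17 min = 3017 min.
Regular 40 h 0 min = 2400 min at $34.50/h; overtime 10 h 17 min = 617 min at $51.75/h.
Pay = (2400 × $34.50 + 617 × $51.75) ÷ 60 = $1912.16.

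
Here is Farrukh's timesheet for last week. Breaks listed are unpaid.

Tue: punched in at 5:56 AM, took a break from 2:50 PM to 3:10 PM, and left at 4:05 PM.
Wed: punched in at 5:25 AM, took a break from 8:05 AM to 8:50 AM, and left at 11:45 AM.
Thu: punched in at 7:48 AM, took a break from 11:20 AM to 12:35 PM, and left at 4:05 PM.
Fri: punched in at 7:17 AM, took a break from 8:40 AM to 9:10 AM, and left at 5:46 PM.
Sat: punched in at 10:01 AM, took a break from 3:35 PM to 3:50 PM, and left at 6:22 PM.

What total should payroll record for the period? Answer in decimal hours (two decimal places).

Tue: 5:56 AM–4:05 PM = 10 h 9 min; less 20 min break → 9 h 49 min
Wed: 5:25 AM–11:45 AM = 6 h 20 min; less 45 min break → 5 h 35 min
Thu: 7:48 AM–4:05 PM = 8 h 17 min; less 75 min break → 7 h 2 min
Fri: 7:17 AM–5:46 PM = 10 h 29 min; less 30 min break → 9 h 59 min
Sat: 10:01 AM–6:22 PM = 8 h 21 min; less 15 min break → 8 h 6 min
Total: 9 h 49 min + 5 h 35 min + 7 h 2 min + 9 h 59 min + 8 h 6 min = 40 h 31 min.

40.52 hours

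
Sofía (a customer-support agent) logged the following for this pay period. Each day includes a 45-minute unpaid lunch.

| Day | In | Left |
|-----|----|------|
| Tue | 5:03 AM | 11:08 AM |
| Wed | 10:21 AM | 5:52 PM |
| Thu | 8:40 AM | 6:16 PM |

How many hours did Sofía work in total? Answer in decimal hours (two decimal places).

20.95 hours

Tue: 5:03 AM–11:08 AM = 6 h 5 min; less 45 min break → 5 h 20 min
Wed: 10:21 AM–5:52 PM = 7 h 31 min; less 45 min break → 6 h 46 min
Thu: 8:40 AM–6:16 PM = 9 h 36 min; less 45 min break → 8 h 51 min
Total: 5 h 20 min + 6 h 46 min + 8 h 51 min = 20 h 57 min.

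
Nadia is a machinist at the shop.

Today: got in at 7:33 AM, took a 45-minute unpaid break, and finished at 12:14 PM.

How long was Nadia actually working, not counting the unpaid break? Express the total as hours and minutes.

Today: 7:33 AM–12:14 PM = 4 h 41 min; less 45 min break → 3 h 56 min

3 h 56 min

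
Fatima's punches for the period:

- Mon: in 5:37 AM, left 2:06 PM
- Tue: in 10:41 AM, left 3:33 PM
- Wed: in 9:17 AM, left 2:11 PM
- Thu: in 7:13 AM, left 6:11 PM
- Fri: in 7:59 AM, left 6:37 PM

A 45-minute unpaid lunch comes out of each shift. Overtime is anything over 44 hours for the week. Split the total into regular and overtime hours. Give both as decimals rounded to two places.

Regular 36.10 hours, overtime 0.00 hours

Mon: 5:37 AM–2:06 PM = 8 h 29 min; less 45 min break → 7 h 44 min
Tue: 10:41 AM–3:33 PM = 4 h 52 min; less 45 min break → 4 h 7 min
Wed: 9:17 AM–2:11 PM = 4 h 54 min; less 45 min break → 4 h 9 min
Thu: 7:13 AM–6:11 PM = 10 h 58 min; less 45 min break → 10 h 13 min
Fri: 7:59 AM–6:37 PM = 10 h 38 min; less 45 min break → 9 h 53 min
Total worked: 36 h 6 min = 36.10 h.
Threshold 44 h → overtime 0 h 0 min, regular 36 h 6 min.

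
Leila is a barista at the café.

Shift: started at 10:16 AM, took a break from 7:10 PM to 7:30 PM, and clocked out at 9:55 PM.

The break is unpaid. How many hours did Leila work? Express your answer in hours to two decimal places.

Shift: 10:16 AM–9:55 PM = 11 h 39 min; less 20 min break → 11 h 19 min

11.32 hours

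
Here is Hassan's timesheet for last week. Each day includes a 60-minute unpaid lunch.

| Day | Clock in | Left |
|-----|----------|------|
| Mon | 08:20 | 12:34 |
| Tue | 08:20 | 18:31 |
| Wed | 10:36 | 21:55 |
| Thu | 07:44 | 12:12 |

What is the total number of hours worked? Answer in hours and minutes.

Mon: 08:20–12:34 = 4 h 14 min; less 60 min break → 3 h 14 min
Tue: 08:20–18:31 = 10 h 11 min; less 60 min break → 9 h 11 min
Wed: 10:36–21:55 = 11 h 19 min; less 60 min break → 10 h 19 min
Thu: 07:44–12:12 = 4 h 28 min; less 60 min break → 3 h 28 min
Total: 3 h 14 min + 9 h 11 min + 10 h 19 min + 3 h 28 min = 26 h 12 min.

26 h 12 min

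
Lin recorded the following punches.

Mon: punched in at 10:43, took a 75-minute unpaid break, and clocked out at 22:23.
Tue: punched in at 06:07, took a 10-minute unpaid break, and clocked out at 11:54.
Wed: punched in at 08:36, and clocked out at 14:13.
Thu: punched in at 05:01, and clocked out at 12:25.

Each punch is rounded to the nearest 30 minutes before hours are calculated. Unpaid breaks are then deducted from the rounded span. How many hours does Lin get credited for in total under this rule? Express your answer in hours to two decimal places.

29.58 hours

Mon: in 10:43→10:30, out 22:23→22:30; 12 h 0 min − 75 min = 10 h 45 min
Tue: in 06:07→06:00, out 11:54→12:00; 6 h 0 min − 10 min = 5 h 50 min
Wed: in 08:36→08:30, out 14:13→14:00; 5 h 30 min
Thu: in 05:01→05:00, out 12:25→12:30; 7 h 30 min
Total credited: 29 h 35 min.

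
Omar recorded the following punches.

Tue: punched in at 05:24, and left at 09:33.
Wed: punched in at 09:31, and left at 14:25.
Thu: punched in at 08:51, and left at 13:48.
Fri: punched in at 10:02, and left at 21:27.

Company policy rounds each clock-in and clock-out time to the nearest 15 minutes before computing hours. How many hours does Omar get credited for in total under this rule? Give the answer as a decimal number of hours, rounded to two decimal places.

25.50 hours

Tue: in 05:24→05:30, out 09:33→09:30; 4 h 0 min
Wed: in 09:31→09:30, out 14:25→14:30; 5 h 0 min
Thu: in 08:51→08:45, out 13:48→13:45; 5 h 0 min
Fri: in 10:02→10:00, out 21:27→21:30; 11 h 30 min
Total credited: 25 h 30 min.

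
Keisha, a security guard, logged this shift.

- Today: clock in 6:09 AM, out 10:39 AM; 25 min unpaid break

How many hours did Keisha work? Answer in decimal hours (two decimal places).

Today: 6:09 AM–10:39 AM = 4 h 30 min; less 25 min break → 4 h 5 min

4.08 hours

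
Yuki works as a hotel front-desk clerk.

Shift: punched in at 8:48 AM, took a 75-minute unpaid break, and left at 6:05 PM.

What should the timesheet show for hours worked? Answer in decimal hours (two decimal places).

Shift: 8:48 AM–6:05 PM = 9 h 17 min; less 75 min break → 8 h 2 min

8.03 hours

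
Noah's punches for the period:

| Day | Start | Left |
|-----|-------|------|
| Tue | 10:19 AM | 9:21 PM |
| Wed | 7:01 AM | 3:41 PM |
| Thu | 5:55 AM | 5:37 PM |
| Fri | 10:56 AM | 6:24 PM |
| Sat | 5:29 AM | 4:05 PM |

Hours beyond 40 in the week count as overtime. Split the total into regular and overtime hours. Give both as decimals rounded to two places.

Regular 40.00 hours, overtime 9.47 hours

Tue: 10:19 AM–9:21 PM = 11 h 2 min
Wed: 7:01 AM–3:41 PM = 8 h 40 min
Thu: 5:55 AM–5:37 PM = 11 h 42 min
Fri: 10:56 AM–6:24 PM = 7 h 28 min
Sat: 5:29 AM–4:05 PM = 10 h 36 min
Total worked: 49 h 28 min = 49.47 h.
Threshold 40 h → overtime 9 h 28 min, regular 40 h 0 min.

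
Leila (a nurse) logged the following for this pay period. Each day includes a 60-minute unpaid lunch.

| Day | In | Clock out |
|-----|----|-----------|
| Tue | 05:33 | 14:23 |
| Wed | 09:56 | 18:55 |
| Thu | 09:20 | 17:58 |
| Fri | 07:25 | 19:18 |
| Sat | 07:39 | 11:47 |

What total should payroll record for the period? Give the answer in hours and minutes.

Tue: 05:33–14:23 = 8 h 50 min; less 60 min break → 7 h 50 min
Wed: 09:56–18:55 = 8 h 59 min; less 60 min break → 7 h 59 min
Thu: 09:20–17:58 = 8 h 38 min; less 60 min break → 7 h 38 min
Fri: 07:25–19:18 = 11 h 53 min; less 60 min break → 10 h 53 min
Sat: 07:39–11:47 = 4 h 8 min; less 60 min break → 3 h 8 min
Total: 7 h 50 min + 7 h 59 min + 7 h 38 min + 10 h 53 min + 3 h 8 min = 37 h 28 min.

37 h 28 min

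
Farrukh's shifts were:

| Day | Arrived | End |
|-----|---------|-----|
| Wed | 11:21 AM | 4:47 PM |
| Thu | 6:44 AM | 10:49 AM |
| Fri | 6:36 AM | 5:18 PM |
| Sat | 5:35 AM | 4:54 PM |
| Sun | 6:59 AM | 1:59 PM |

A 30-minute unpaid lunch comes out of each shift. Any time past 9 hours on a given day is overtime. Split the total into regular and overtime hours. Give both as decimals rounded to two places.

Wed: 11:21 AM–4:47 PM = 5 h 26 min; less 30 min break → 4 h 56 min
Thu: 6:44 AM–10:49 AM = 4 h 5 min; less 30 min break → 3 h 35 min
Fri: 6:36 AM–5:18 PM = 10 h 42 min; less 30 min break → 10 h 12 min
Sat: 5:35 AM–4:54 PM = 11 h 19 min; less 30 min break → 10 h 49 min
Sun: 6:59 AM–1:59 PM = 7 h 0 min; less 30 min break → 6 h 30 min
Wed reg 4 h 56 min / OT 0 h 0 min; Thu reg 3 h 35 min / OT 0 h 0 min; Fri reg 9 h 0 min / OT 1 h 12 min; Sat reg 9 h 0 min / OT 1 h 49 min; Sun reg 6 h 30 min / OT 0 h 0 min.
Totals: regular 33 h 1 min, overtime 3 h 1 min.

Regular 33.02 hours, overtime 3.02 hours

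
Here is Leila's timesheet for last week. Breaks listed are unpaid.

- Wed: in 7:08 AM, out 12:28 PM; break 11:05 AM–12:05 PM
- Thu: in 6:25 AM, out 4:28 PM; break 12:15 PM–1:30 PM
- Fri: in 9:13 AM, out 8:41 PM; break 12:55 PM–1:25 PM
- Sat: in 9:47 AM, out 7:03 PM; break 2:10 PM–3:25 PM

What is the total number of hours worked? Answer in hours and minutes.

Wed: 7:08 AM–12:28 PM = 5 h 20 min; less 60 min break → 4 h 20 min
Thu: 6:25 AM–4:28 PM = 10 h 3 min; less 75 min break → 8 h 48 min
Fri: 9:13 AM–8:41 PM = 11 h 28 min; less 30 min break → 10 h 58 min
Sat: 9:47 AM–7:03 PM = 9 h 16 min; less 75 min break → 8 h 1 min
Total: 4 h 20 min + 8 h 48 min + 10 h 58 min + 8 h 1 min = 32 h 7 min.

32 h 7 min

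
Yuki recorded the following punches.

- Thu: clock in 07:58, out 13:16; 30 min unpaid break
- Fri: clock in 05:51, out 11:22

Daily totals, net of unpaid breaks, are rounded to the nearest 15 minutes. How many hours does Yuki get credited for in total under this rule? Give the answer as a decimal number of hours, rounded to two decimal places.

Thu: 07:58–13:16 = 5 h 18 min − 30 min = 4 h 48 min → rounds to 4 h 45 min
Fri: 05:51–11:22 = 5 h 31 min → rounds to 5 h 30 min
Total credited: 10 h 15 min.

10.25 hours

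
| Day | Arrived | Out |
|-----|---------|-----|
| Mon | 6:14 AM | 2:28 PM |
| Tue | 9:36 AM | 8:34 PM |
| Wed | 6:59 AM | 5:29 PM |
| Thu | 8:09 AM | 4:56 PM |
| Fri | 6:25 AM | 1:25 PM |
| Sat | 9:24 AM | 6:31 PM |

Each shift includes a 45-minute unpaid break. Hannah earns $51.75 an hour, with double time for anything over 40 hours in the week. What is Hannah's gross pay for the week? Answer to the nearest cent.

Mon: 6:14 AM–2:28 PM = 8 h 14 min; less 45 min break → 7 h 29 min
Tue: 9:36 AM–8:34 PM = 10 h 58 min; less 45 min break → 10 h 13 min
Wed: 6:59 AM–5:29 PM = 10 h 30 min; less 45 min break → 9 h 45 min
Thu: 8:09 AM–4:56 PM = 8 h 47 min; less 45 min break → 8 h 2 min
Fri: 6:25 AM–1:25 PM = 7 h 0 min; less 45 min break → 6 h 15 min
Sat: 9:24 AM–6:31 PM = 9 h 7 min; less 45 min break → 8 h 22 min
Total worked: 50 h 6 min = 3006 min.
Regular 40 h 0 min = 2400 min at $51.75/h; overtime 10 h 6 min = 606 min at $103.50/h.
Pay = (2400 × $51.75 + 606 × $103.50) ÷ 60 = $3115.35.

$3115.35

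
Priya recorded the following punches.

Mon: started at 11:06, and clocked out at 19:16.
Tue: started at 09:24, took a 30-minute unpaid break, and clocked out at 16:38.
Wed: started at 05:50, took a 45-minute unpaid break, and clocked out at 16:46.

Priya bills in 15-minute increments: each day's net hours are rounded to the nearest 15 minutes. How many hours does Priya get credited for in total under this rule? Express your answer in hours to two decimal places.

Mon: 11:06–19:16 = 8 h 10 min → rounds to 8 h 15 min
Tue: 09:24–16:38 = 7 h 14 min − 30 min = 6 h 44 min → rounds to 6 h 45 min
Wed: 05:50–16:46 = 10 h 56 min − 45 min = 10 h 11 min → rounds to 10 h 15 min
Total credited: 25 h 15 min.

25.25 hours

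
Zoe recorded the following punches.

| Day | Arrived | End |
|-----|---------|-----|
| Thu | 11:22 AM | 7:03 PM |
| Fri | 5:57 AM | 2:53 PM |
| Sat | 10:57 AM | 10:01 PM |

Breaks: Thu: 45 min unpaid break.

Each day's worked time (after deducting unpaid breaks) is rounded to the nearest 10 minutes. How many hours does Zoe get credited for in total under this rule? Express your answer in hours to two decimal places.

27.00 hours

Thu: 11:22 AM–7:03 PM = 7 h 41 min − 45 min = 6 h 56 min → rounds to 7 h 0 min
Fri: 5:57 AM–2:53 PM = 8 h 56 min → rounds to 9 h 0 min
Sat: 10:57 AM–10:01 PM = 11 h 4 min → rounds to 11 h 0 min
Total credited: 27 h 0 min.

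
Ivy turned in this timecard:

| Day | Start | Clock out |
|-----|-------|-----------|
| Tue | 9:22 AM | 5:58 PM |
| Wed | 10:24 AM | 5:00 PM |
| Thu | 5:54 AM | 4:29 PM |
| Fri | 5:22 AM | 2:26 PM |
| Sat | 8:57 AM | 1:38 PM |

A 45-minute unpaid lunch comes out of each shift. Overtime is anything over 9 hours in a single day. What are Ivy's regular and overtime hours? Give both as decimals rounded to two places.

Tue: 9:22 AM–5:58 PM = 8 h 36 min; less 45 min break → 7 h 51 min
Wed: 10:24 AM–5:00 PM = 6 h 36 min; less 45 min break → 5 h 51 min
Thu: 5:54 AM–4:29 PM = 10 h 35 min; less 45 min break → 9 h 50 min
Fri: 5:22 AM–2:26 PM = 9 h 4 min; less 45 min break → 8 h 19 min
Sat: 8:57 AM–1:38 PM = 4 h 41 min; less 45 min break → 3 h 56 min
Tue reg 7 h 51 min / OT 0 h 0 min; Wed reg 5 h 51 min / OT 0 h 0 min; Thu reg 9 h 0 min / OT 0 h 50 min; Fri reg 8 h 19 min / OT 0 h 0 min; Sat reg 3 h 56 min / OT 0 h 0 min.
Totals: regular 34 h 57 min, overtime 0 h 50 min.

Regular 34.95 hours, overtime 0.83 hours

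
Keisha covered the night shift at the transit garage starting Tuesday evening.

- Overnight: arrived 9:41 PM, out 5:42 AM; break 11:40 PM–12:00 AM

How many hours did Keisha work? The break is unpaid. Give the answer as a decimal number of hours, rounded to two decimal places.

7.68 hours

Overnight: 9:41 PM → midnight = 2 h 19 min; midnight → 5:42 AM = 5 h 42 min; span 8 h 1 min; less 20 min break → 7 h 41 min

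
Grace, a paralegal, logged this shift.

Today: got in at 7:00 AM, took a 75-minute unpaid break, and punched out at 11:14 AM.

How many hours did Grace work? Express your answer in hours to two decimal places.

Today: 7:00 AM–11:14 AM = 4 h 14 min; less 75 min break → 2 h 59 min

2.98 hours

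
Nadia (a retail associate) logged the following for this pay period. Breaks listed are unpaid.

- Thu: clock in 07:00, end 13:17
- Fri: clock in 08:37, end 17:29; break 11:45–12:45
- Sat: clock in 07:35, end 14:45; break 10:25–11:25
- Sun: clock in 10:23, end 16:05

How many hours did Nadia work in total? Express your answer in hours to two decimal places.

Thu: 07:00–13:17 = 6 h 17 min
Fri: 08:37–17:29 = 8 h 52 min; less 60 min break → 7 h 52 min
Sat: 07:35–14:45 = 7 h 10 min; less 60 min break → 6 h 10 min
Sun: 10:23–16:05 = 5 h 42 min
Total: 6 h 17 min + 7 h 52 min + 6 h 10 min + 5 h 42 min = 26 h 1 min.

26.02 hours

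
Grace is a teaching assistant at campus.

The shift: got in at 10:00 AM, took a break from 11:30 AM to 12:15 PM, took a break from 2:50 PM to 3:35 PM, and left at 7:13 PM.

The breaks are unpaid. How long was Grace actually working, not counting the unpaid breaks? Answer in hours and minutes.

The shift: 10:00 AM–7:13 PM = 9 h 13 min; less 90 min break → 7 h 43 min

7 h 43 min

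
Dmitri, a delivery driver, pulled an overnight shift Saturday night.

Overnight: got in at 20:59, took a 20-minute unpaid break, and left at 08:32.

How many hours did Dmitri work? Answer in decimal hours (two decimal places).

11.22 hours

Overnight: 20:59 → midnight = 3 h 1 min; midnight → 08:32 = 8 h 32 min; span 11 h 33 min; less 20 min break → 11 h 13 min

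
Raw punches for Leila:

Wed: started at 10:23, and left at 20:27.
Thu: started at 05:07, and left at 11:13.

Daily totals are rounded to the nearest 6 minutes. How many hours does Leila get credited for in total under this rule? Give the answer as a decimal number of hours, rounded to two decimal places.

Wed: 10:23–20:27 = 10 h 4 min → rounds to 10 h 6 min
Thu: 05:07–11:13 = 6 h 6 min → rounds to 6 h 6 min
Total credited: 16 h 12 min.

16.20 hours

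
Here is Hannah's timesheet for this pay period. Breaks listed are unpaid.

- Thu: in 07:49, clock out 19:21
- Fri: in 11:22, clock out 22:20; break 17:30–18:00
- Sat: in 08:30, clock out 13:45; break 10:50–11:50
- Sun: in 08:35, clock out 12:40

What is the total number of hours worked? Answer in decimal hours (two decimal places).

30.33 hours

Thu: 07:49–19:21 = 11 h 32 min
Fri: 11:22–22:20 = 10 h 58 min; less 30 min break → 10 h 28 min
Sat: 08:30–13:45 = 5 h 15 min; less 60 min break → 4 h 15 min
Sun: 08:35–12:40 = 4 h 5 min
Total: 11 h 32 min + 10 h 28 min + 4 h 15 min + 4 h 5 min = 30 h 20 min.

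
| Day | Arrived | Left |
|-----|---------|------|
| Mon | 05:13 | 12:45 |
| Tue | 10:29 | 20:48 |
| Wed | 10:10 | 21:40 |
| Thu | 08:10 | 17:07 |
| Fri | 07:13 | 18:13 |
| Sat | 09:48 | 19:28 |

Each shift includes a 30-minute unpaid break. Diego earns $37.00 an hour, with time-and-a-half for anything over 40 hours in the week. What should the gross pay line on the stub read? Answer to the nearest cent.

Mon: 05:13–12:45 = 7 h 32 min; less 30 min break → 7 h 2 min
Tue: 10:29–20:48 = 10 h 19 min; less 30 min break → 9 h 49 min
Wed: 10:10–21:40 = 11 h 30 min; less 30 min break → 11 h 0 min
Thu: 08:10–17:07 = 8 h 57 min; less 30 min break → 8 h 27 min
Fri: 07:13–18:13 = 11 h 0 min; less 30 min break → 10 h 30 min
Sat: 09:48–19:28 = 9 h 40 min; less 30 min break → 9 h 10 min
Total worked: 55 h 58 min = 3358 min.
Regular 40 h 0 min = 2400 min at $37.00/h; overtime 15 h 58 min = 958 min at $55.50/h.
Pay = (2400 × $37.00 + 958 × $55.50) ÷ 60 = $2366.15.

$2366.15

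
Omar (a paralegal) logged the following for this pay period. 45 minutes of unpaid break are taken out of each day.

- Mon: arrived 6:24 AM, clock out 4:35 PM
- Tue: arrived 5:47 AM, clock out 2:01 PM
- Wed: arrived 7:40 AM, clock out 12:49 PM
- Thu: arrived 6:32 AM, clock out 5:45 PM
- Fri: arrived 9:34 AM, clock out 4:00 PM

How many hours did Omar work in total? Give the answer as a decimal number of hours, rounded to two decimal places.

37.47 hours

Mon: 6:24 AM–4:35 PM = 10 h 11 min; less 45 min break → 9 h 26 min
Tue: 5:47 AM–2:01 PM = 8 h 14 min; less 45 min break → 7 h 29 min
Wed: 7:40 AM–12:49 PM = 5 h 9 min; less 45 min break → 4 h 24 min
Thu: 6:32 AM–5:45 PM = 11 h 13 min; less 45 min break → 10 h 28 min
Fri: 9:34 AM–4:00 PM = 6 h 26 min; less 45 min break → 5 h 41 min
Total: 9 h 26 min + 7 h 29 min + 4 h 24 min + 10 h 28 min + 5 h 41 min = 37 h 28 min.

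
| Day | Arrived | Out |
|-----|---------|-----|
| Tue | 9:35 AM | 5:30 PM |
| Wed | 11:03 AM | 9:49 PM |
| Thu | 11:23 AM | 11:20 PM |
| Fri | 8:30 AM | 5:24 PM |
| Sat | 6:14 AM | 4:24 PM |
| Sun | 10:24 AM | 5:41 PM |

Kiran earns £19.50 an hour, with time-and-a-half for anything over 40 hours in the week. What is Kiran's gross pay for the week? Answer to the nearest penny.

£1276.76

Tue: 9:35 AM–5:30 PM = 7 h 55 min
Wed: 11:03 AM–9:49 PM = 10 h 46 min
Thu: 11:23 AM–11:20 PM = 11 h 57 min
Fri: 8:30 AM–5:24 PM = 8 h 54 min
Sat: 6:14 AM–4:24 PM = 10 h 10 min
Sun: 10:24 AM–5:41 PM = 7 h 17 min
Total worked: 56 h 59 min = 3419 min.
Regular 40 h 0 min = 2400 min at £19.50/h; overtime 16 h 59 min = 1019 min at £29.25/h.
Pay = (2400 × £19.50 + 1019 × £29.25) ÷ 60 = £1276.76.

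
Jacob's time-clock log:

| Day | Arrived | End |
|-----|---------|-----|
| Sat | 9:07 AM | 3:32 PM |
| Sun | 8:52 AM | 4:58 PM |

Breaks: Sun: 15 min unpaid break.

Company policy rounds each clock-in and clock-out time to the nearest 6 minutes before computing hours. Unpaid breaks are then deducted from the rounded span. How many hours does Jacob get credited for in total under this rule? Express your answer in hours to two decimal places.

14.25 hours

Sat: in 9:07 AM→9:06 AM, out 3:32 PM→3:30 PM; 6 h 24 min
Sun: in 8:52 AM→8:54 AM, out 4:58 PM→5:00 PM; 8 h 6 min − 15 min = 7 h 51 min
Total credited: 14 h 15 min.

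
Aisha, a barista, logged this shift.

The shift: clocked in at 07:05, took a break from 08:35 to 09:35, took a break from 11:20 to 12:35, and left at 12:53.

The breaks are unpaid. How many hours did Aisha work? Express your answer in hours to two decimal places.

The shift: 07:05–12:53 = 5 h 48 min; less 135 min break → 3 h 33 min

3.55 hours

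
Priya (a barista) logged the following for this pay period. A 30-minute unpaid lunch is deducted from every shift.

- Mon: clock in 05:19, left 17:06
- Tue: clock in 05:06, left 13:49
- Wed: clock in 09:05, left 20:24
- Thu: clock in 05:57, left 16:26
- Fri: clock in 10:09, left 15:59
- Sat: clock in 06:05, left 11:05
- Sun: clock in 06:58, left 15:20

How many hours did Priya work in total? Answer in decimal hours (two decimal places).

Mon: 05:19–17:06 = 11 h 47 min; less 30 min break → 11 h 17 min
Tue: 05:06–13:49 = 8 h 43 min; less 30 min break → 8 h 13 min
Wed: 09:05–20:24 = 11 h 19 min; less 30 min break → 10 h 49 min
Thu: 05:57–16:26 = 10 h 29 min; less 30 min break → 9 h 59 min
Fri: 10:09–15:59 = 5 h 50 min; less 30 min break → 5 h 20 min
Sat: 06:05–11:05 = 5 h 0 min; less 30 min break → 4 h 30 min
Sun: 06:58–15:20 = 8 h 22 min; less 30 min break → 7 h 52 min
Total: 11 h 17 min + 8 h 13 min + 10 h 49 min + 9 h 59 min + 5 h 20 min + 4 h 30 min + 7 h 52 min = 58 h 0 min.

58.00 hours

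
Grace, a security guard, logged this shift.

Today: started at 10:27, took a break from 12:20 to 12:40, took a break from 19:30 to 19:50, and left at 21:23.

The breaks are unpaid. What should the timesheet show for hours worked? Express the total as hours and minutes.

10 h 16 min

Today: 10:27–21:23 = 10 h 56 min; less 40 min break → 10 h 16 min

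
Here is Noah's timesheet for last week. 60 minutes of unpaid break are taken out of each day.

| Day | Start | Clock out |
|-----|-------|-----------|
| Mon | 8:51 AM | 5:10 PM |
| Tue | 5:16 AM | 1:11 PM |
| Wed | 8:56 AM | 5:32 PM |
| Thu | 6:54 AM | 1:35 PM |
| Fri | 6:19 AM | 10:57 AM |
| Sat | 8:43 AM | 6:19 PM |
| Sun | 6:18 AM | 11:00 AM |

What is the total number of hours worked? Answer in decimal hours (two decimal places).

43.45 hours

Mon: 8:51 AM–5:10 PM = 8 h 19 min; less 60 min break → 7 h 19 min
Tue: 5:16 AM–1:11 PM = 7 h 55 min; less 60 min break → 6 h 55 min
Wed: 8:56 AM–5:32 PM = 8 h 36 min; less 60 min break → 7 h 36 min
Thu: 6:54 AM–1:35 PM = 6 h 41 min; less 60 min break → 5 h 41 min
Fri: 6:19 AM–10:57 AM = 4 h 38 min; less 60 min break → 3 h 38 min
Sat: 8:43 AM–6:19 PM = 9 h 36 min; less 60 min break → 8 h 36 min
Sun: 6:18 AM–11:00 AM = 4 h 42 min; less 60 min break → 3 h 42 min
Total: 7 h 19 min + 6 h 55 min + 7 h 36 min + 5 h 41 min + 3 h 38 min + 8 h 36 min + 3 h 42 min = 43 h 27 min.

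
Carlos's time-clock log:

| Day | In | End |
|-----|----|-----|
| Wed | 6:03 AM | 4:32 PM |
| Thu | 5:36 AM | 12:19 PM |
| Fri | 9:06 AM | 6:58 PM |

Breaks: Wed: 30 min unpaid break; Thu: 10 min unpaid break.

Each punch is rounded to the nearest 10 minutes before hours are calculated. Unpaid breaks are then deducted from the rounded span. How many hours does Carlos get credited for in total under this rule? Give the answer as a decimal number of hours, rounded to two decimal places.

26.33 hours

Wed: in 6:03 AM→6:00 AM, out 4:32 PM→4:30 PM; 10 h 30 min − 30 min = 10 h 0 min
Thu: in 5:36 AM→5:40 AM, out 12:19 PM→12:20 PM; 6 h 40 min − 10 min = 6 h 30 min
Fri: in 9:06 AM→9:10 AM, out 6:58 PM→7:00 PM; 9 h 50 min
Total credited: 26 h 20 min.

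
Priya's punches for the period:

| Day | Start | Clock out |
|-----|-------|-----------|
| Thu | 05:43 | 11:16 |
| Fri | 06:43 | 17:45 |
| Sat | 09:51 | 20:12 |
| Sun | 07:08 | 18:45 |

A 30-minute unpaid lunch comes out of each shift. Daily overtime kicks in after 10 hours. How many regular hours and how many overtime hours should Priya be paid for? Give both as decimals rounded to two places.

Thu: 05:43–11:16 = 5 h 33 min; less 30 min break → 5 h 3 min
Fri: 06:43–17:45 = 11 h 2 min; less 30 min break → 10 h 32 min
Sat: 09:51–20:12 = 10 h 21 min; less 30 min break → 9 h 51 min
Sun: 07:08–18:45 = 11 h 37 min; less 30 min break → 11 h 7 min
Thu reg 5 h 3 min / OT 0 h 0 min; Fri reg 10 h 0 min / OT 0 h 32 min; Sat reg 9 h 51 min / OT 0 h 0 min; Sun reg 10 h 0 min / OT 1 h 7 min.
Totals: regular 34 h 54 min, overtime 1 h 39 min.

Regular 34.90 hours, overtime 1.65 hours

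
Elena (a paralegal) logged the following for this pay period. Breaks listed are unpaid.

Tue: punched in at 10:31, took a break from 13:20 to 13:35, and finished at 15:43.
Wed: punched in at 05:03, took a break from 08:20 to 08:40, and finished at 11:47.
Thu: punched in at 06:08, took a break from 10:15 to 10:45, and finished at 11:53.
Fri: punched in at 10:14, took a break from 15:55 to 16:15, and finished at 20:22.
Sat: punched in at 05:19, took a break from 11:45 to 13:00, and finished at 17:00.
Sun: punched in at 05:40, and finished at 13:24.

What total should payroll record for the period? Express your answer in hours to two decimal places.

Tue: 10:31–15:43 = 5 h 12 min; less 15 min break → 4 h 57 min
Wed: 05:03–11:47 = 6 h 44 min; less 20 min break → 6 h 24 min
Thu: 06:08–11:53 = 5 h 45 min; less 30 min break → 5 h 15 min
Fri: 10:14–20:22 = 10 h 8 min; less 20 min break → 9 h 48 min
Sat: 05:19–17:00 = 11 h 41 min; less 75 min break → 10 h 26 min
Sun: 05:40–13:24 = 7 h 44 min
Total: 4 h 57 min + 6 h 24 min + 5 h 15 min + 9 h 48 min + 10 h 26 min + 7 h 44 min = 44 h 34 min.

44.57 hours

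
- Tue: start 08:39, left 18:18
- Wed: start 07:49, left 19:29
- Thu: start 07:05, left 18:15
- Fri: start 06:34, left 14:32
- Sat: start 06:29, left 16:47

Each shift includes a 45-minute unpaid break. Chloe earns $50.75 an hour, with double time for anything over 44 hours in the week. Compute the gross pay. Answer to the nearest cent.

$2537.50

Tue: 08:39–18:18 = 9 h 39 min; less 45 min break → 8 h 54 min
Wed: 07:49–19:29 = 11 h 40 min; less 45 min break → 10 h 55 min
Thu: 07:05–18:15 = 11 h 10 min; less 45 min break → 10 h 25 min
Fri: 06:34–14:32 = 7 h 58 min; less 45 min break → 7 h 13 min
Sat: 06:29–16:47 = 10 h 18 min; less 45 min break → 9 h 33 min
Total worked: 47 h 0 min = 2820 min.
Regular 44 h 0 min = 2640 min at $50.75/h; overtime 3 h 0 min = 180 min at $101.50/h.
Pay = (2640 × $50.75 + 180 × $101.50) ÷ 60 = $2537.50.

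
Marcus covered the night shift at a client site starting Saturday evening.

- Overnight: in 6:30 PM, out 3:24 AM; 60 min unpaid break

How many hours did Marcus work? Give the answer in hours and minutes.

7 h 54 min

Overnight: 6:30 PM → midnight = 5 h 30 min; midnight → 3:24 AM = 3 h 24 min; span 8 h 54 min; less 60 min break → 7 h 54 min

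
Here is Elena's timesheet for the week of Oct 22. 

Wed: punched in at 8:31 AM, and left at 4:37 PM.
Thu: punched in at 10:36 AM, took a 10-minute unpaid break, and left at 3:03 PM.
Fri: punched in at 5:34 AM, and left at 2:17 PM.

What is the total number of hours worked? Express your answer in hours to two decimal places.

21.10 hours

Wed: 8:31 AM–4:37 PM = 8 h 6 min
Thu: 10:36 AM–3:03 PM = 4 h 27 min; less 10 min break → 4 h 17 min
Fri: 5:34 AM–2:17 PM = 8 h 43 min
Total: 8 h 6 min + 4 h 17 min + 8 h 43 min = 21 h 6 min.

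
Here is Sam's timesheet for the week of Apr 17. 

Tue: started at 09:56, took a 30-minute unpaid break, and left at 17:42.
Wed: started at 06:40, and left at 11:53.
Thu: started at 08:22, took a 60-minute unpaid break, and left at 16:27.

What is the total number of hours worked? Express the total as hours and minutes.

Tue: 09:56–17:42 = 7 h 46 min; less 30 min break → 7 h 16 min
Wed: 06:40–11:53 = 5 h 13 min
Thu: 08:22–16:27 = 8 h 5 min; less 60 min break → 7 h 5 min
Total: 7 h 16 min + 5 h 13 min + 7 h 5 min = 19 h 34 min.

19 h 34 min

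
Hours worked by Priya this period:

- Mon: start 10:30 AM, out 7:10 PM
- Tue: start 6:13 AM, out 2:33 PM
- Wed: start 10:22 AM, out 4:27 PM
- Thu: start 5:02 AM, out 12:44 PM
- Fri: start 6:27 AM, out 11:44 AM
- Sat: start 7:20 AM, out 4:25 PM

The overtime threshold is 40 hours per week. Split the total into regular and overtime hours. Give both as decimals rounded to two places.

Mon: 10:30 AM–7:10 PM = 8 h 40 min
Tue: 6:13 AM–2:33 PM = 8 h 20 min
Wed: 10:22 AM–4:27 PM = 6 h 5 min
Thu: 5:02 AM–12:44 PM = 7 h 42 min
Fri: 6:27 AM–11:44 AM = 5 h 17 min
Sat: 7:20 AM–4:25 PM = 9 h 5 min
Total worked: 45 h 9 min = 45.15 h.
Threshold 40 h → overtime 5 h 9 min, regular 40 h 0 min.

Regular 40.00 hours, overtime 5.15 hours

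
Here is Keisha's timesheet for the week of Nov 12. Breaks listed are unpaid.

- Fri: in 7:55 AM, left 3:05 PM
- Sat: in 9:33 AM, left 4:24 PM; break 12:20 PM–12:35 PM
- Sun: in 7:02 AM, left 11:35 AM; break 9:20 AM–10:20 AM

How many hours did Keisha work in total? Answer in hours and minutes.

Fri: 7:55 AM–3:05 PM = 7 h 10 min
Sat: 9:33 AM–4:24 PM = 6 h 51 min; less 15 min break → 6 h 36 min
Sun: 7:02 AM–11:35 AM = 4 h 33 min; less 60 min break → 3 h 33 min
Total: 7 h 10 min + 6 h 36 min + 3 h 33 min = 17 h 19 min.

17 h 19 min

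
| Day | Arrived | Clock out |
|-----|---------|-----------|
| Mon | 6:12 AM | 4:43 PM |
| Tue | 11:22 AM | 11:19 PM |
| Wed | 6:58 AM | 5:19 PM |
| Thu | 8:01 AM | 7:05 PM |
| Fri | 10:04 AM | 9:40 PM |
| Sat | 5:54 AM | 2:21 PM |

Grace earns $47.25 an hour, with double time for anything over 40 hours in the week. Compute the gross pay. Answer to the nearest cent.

Mon: 6:12 AM–4:43 PM = 10 h 31 min
Tue: 11:22 AM–11:19 PM = 11 h 57 min
Wed: 6:58 AM–5:19 PM = 10 h 21 min
Thu: 8:01 AM–7:05 PM = 11 h 4 min
Fri: 10:04 AM–9:40 PM = 11 h 36 min
Sat: 5:54 AM–2:21 PM = 8 h 27 min
Total worked: 63 h 56 min = 3836 min.
Regular 40 h 0 min = 2400 min at $47.25/h; overtime 23 h 56 min = 1436 min at $94.50/h.
Pay = (2400 × $47.25 + 1436 × $94.50) ÷ 60 = $4151.70.

$4151.70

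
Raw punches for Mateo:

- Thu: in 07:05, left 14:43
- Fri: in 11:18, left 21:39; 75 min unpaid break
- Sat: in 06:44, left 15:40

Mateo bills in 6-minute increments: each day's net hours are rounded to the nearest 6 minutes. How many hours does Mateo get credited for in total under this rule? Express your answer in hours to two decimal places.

Thu: 07:05–14:43 = 7 h 38 min → rounds to 7 h 36 min
Fri: 11:18–21:39 = 10 h 21 min − 75 min = 9 h 6 min → rounds to 9 h 6 min
Sat: 06:44–15:40 = 8 h 56 min → rounds to 8 h 54 min
Total credited: 25 h 36 min.

25.60 hours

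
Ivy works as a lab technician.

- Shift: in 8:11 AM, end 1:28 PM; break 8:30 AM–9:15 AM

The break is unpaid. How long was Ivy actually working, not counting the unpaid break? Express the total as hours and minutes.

Shift: 8:11 AM–1:28 PM = 5 h 17 min; less 45 min break → 4 h 32 min

4 h 32 min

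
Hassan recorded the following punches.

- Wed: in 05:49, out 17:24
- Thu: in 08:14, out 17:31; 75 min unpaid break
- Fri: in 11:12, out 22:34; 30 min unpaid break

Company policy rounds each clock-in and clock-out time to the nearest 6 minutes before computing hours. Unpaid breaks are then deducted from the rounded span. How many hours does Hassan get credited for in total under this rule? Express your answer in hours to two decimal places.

Wed: in 05:49→05:48, out 17:24→17:24; 11 h 36 min
Thu: in 08:14→08:12, out 17:31→17:30; 9 h 18 min − 75 min = 8 h 3 min
Fri: in 11:12→11:12, out 22:34→22:36; 11 h 24 min − 30 min = 10 h 54 min
Total credited: 30 h 33 min.

30.55 hours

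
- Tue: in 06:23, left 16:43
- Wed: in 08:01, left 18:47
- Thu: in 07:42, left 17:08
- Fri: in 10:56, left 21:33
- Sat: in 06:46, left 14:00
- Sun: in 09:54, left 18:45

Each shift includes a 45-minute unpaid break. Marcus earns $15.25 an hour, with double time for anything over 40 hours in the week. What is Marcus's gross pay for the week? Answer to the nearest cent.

$998.37

Tue: 06:23–16:43 = 10 h 20 min; less 45 min break → 9 h 35 min
Wed: 08:01–18:47 = 10 h 46 min; less 45 min break → 10 h 1 min
Thu: 07:42–17:08 = 9 h 26 min; less 45 min break → 8 h 41 min
Fri: 10:56–21:33 = 10 h 37 min; less 45 min break → 9 h 52 min
Sat: 06:46–14:00 = 7 h 14 min; less 45 min break → 6 h 29 min
Sun: 09:54–18:45 = 8 h 51 min; less 45 min break → 8 h 6 min
Total worked: 52 h 44 min = 3164 min.
Regular 40 h 0 min = 2400 min at $15.25/h; overtime 12 h 44 min = 764 min at $30.50/h.
Pay = (2400 × $15.25 + 764 × $30.50) ÷ 60 = $998.37.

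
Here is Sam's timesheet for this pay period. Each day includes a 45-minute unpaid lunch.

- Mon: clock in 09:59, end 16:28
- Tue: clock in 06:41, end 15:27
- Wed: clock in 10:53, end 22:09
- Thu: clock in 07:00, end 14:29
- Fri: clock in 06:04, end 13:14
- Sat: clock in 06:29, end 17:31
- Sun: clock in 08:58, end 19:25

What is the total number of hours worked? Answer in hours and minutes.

Mon: 09:59–16:28 = 6 h 29 min; less 45 min break → 5 h 44 min
Tue: 06:41–15:27 = 8 h 46 min; less 45 min break → 8 h 1 min
Wed: 10:53–22:09 = 11 h 16 min; less 45 min break → 10 h 31 min
Thu: 07:00–14:29 = 7 h 29 min; less 45 min break → 6 h 44 min
Fri: 06:04–13:14 = 7 h 10 min; less 45 min break → 6 h 25 min
Sat: 06:29–17:31 = 11 h 2 min; less 45 min break → 10 h 17 min
Sun: 08:58–19:25 = 10 h 27 min; less 45 min break → 9 h 42 min
Total: 5 h 44 min + 8 h 1 min + 10 h 31 min + 6 h 44 min + 6 h 25 min + 10 h 17 min + 9 h 42 min = 57 h 24 min.

57 h 24 min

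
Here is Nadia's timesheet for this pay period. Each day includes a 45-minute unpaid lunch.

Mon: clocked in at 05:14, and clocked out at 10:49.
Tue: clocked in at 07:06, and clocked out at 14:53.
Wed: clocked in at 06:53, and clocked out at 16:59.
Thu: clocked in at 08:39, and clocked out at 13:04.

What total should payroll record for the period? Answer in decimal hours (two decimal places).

Mon: 05:14–10:49 = 5 h 35 min; less 45 min break → 4 h 50 min
Tue: 07:06–14:53 = 7 h 47 min; less 45 min break → 7 h 2 min
Wed: 06:53–16:59 = 10 h 6 min; less 45 min break → 9 h 21 min
Thu: 08:39–13:04 = 4 h 25 min; less 45 min break → 3 h 40 min
Total: 4 h 50 min + 7 h 2 min + 9 h 21 min + 3 h 40 min = 24 h 53 min.

24.88 hours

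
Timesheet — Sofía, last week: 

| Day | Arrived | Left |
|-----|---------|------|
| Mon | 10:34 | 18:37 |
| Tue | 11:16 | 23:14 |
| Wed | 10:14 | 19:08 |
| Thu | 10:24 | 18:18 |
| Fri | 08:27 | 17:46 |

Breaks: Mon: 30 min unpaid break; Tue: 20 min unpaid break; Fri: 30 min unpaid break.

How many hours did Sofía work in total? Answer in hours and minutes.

44 h 48 min

Mon: 10:34–18:37 = 8 h 3 min; less 30 min break → 7 h 33 min
Tue: 11:16–23:14 = 11 h 58 min; less 20 min break → 11 h 38 min
Wed: 10:14–19:08 = 8 h 54 min
Thu: 10:24–18:18 = 7 h 54 min
Fri: 08:27–17:46 = 9 h 19 min; less 30 min break → 8 h 49 min
Total: 7 h 33 min + 11 h 38 min + 8 h 54 min + 7 h 54 min + 8 h 49 min = 44 h 48 min.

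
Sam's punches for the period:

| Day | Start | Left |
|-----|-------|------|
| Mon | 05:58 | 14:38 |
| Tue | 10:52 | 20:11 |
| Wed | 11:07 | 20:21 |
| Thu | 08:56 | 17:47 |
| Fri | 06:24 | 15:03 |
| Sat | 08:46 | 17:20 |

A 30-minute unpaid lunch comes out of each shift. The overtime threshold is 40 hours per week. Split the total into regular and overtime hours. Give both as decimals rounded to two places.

Mon: 05:58–14:38 = 8 h 40 min; less 30 min break → 8 h 10 min
Tue: 10:52–20:11 = 9 h 19 min; less 30 min break → 8 h 49 min
Wed: 11:07–20:21 = 9 h 14 min; less 30 min break → 8 h 44 min
Thu: 08:56–17:47 = 8 h 51 min; less 30 min break → 8 h 21 min
Fri: 06:24–15:03 = 8 h 39 min; less 30 min break → 8 h 9 min
Sat: 08:46–17:20 = 8 h 34 min; less 30 min break → 8 h 4 min
Total worked: 50 h 17 min = 50.28 h.
Threshold 40 h → overtime 10 h 17 min, regular 40 h 0 min.

Regular 40.00 hours, overtime 10.28 hours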